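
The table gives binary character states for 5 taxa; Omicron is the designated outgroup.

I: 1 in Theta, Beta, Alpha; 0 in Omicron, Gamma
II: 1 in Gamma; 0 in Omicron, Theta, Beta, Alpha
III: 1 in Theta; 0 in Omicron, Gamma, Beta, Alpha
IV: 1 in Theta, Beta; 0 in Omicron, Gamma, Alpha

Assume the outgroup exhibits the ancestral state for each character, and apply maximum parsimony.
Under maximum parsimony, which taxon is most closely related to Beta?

Theta

The outgroup has state '0' for every character, so '1' is the derived state throughout.
Only Alpha, Beta, and Theta show the derived state '1' for I, supporting them as a clade.
II (derived state '1') is unique to Gamma (autapomorphy; uninformative for grouping).
III: derived state '1' in Theta only — an autapomorphy, so it tells us nothing about relationships among taxa.
IV: derived state '1' in Beta and Theta only — synapomorphy for {Beta, Theta}.
Most parsimonious ingroup topology: (((Theta,Beta),Alpha),Gamma).
Beta and Theta form a cherry on this tree, so they are sister taxa.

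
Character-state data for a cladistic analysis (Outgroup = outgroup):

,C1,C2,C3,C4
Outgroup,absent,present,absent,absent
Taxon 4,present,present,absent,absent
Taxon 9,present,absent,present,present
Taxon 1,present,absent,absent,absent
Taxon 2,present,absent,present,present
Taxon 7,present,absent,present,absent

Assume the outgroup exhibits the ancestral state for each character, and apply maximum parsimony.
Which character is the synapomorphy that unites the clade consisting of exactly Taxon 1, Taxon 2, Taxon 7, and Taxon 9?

C2

Character polarity is set by the outgroup: the derived state is whichever differs from the outgroup's state, so for C2 the derived state is 'absent', and for the remaining characters it is 'present'.
C1 (derived state 'present') is shared by all ingroup taxa — unites the whole ingroup.
Only Taxon 1, Taxon 2, Taxon 7, and Taxon 9 show the derived state 'absent' for C2, supporting them as a clade.
C3: derived state 'present' in Taxon 2, Taxon 7, and Taxon 9 only — synapomorphy for {Taxon 2, Taxon 7, Taxon 9}.
C4: derived state 'present' in Taxon 2 and Taxon 9 only — synapomorphy for {Taxon 2, Taxon 9}.
Most parsimonious ingroup topology: (Taxon 4,(((Taxon 9,Taxon 2),Taxon 7),Taxon 1)).
The clade {Taxon 1, Taxon 2, Taxon 7, Taxon 9} is supported by C2: its derived state 'absent' occurs in exactly those taxa and in no other taxon (including the outgroup).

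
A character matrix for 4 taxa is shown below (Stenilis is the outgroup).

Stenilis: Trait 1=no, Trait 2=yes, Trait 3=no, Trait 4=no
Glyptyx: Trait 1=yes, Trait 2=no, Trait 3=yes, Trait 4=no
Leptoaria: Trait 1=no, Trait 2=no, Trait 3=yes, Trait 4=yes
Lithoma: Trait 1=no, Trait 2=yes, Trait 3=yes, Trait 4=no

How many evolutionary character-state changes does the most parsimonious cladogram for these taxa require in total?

4

Character polarity is set by the outgroup: the derived state is whichever differs from the outgroup's state, so for Trait 2 the derived state is 'no', and for the remaining characters it is 'yes'.
Trait 1 (derived state 'yes') is unique to Glyptyx (autapomorphy; uninformative for grouping).
Only Glyptyx and Leptoaria show the derived state 'no' for Trait 2, supporting them as a clade.
All ingroup taxa share the derived state 'yes' for Trait 3; it defines the ingroup but does not resolve relationships within it.
Trait 4: derived state 'yes' in Leptoaria only — an autapomorphy, so it tells us nothing about relationships among taxa.
Most parsimonious ingroup topology: ((Glyptyx,Leptoaria),Lithoma).
Changes per character on this tree: Trait 1: 1; Trait 2: 1; Trait 3: 1; Trait 4: 1.
Total = 4.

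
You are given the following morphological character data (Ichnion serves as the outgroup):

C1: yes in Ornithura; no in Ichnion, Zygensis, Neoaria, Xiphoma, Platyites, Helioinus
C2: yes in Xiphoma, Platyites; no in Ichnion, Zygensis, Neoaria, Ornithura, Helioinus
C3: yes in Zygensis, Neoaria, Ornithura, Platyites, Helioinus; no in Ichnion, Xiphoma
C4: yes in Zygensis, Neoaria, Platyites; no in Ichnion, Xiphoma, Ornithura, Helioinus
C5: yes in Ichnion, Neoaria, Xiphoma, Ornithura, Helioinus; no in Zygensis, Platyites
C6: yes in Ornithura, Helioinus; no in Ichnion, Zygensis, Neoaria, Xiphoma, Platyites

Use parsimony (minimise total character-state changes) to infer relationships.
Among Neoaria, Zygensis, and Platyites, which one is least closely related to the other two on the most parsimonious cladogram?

Neoaria

Character polarity is set by the outgroup: the derived state is whichever differs from the outgroup's state, so for C5 the derived state is 'no', and for the remaining characters it is 'yes'.
C1: derived state 'yes' in Ornithura only — an autapomorphy, so it tells us nothing about relationships among taxa.
C2 (state 'yes') occurs in Platyites and Xiphoma but conflicts with the nesting implied by the other characters — most parsimoniously interpreted as homoplasy.
C3: derived state 'yes' in Helioinus, Neoaria, Ornithura, Platyites, and Zygensis only — synapomorphy for {Helioinus, Neoaria, Ornithura, Platyites, Zygensis}.
Only Neoaria, Platyites, and Zygensis show the derived state 'yes' for C4, supporting them as a clade.
Only Platyites and Zygensis show the derived state 'no' for C5, supporting them as a clade.
C6 (derived state 'yes') is shared by Helioinus and Ornithura — a synapomorphy uniting that clade.
Most parsimonious ingroup topology: ((((Zygensis,Platyites),Neoaria),(Ornithura,Helioinus)),Xiphoma).
Platyites and Zygensis share a more recent common ancestor with each other than either does with Neoaria, so Neoaria is the least closely related of the three.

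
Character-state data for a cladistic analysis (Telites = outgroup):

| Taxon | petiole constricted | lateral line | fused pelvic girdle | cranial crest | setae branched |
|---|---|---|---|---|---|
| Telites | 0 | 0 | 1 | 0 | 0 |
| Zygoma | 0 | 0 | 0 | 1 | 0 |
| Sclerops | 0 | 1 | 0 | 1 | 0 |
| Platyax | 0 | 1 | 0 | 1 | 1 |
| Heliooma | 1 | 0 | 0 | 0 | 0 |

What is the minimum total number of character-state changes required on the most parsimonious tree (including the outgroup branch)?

5

Character polarity is set by the outgroup: the derived state is whichever differs from the outgroup's state, so for fused pelvic girdle the derived state is '0', and for the remaining characters it is '1'.
petiole constricted (derived state '1') is unique to Heliooma (autapomorphy; uninformative for grouping).
Only Platyax and Sclerops show the derived state '1' for lateral line, supporting them as a clade.
All ingroup taxa share the derived state '0' for fused pelvic girdle; it defines the ingroup but does not resolve relationships within it.
cranial crest: derived state '1' in Platyax, Sclerops, and Zygoma only — synapomorphy for {Platyax, Sclerops, Zygoma}.
setae branched (derived state '1') is unique to Platyax (autapomorphy; uninformative for grouping).
Most parsimonious ingroup topology: ((Zygoma,(Sclerops,Platyax)),Heliooma).
Changes per character on this tree: petiole constricted: 1; lateral line: 1; fused pelvic girdle: 1; cranial crest: 1; setae branched: 1.
Total = 5.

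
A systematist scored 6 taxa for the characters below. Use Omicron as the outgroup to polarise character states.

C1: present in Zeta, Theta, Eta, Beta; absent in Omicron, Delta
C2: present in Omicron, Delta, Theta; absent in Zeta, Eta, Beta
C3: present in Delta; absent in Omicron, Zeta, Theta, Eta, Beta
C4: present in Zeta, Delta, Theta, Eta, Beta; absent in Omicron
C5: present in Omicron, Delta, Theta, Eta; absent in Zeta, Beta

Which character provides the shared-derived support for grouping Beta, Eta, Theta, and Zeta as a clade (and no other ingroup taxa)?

Character polarity is set by the outgroup: the derived state is whichever differs from the outgroup's state, so for C2, C5 the derived state is 'absent', and for the remaining characters it is 'present'.
Only Beta, Eta, Theta, and Zeta show the derived state 'present' for C1, supporting them as a clade.
C2 (derived state 'absent') is shared by Beta, Eta, and Zeta — a synapomorphy uniting that clade.
C3 (derived state 'present') is unique to Delta (autapomorphy; uninformative for grouping).
All ingroup taxa share the derived state 'present' for C4; it defines the ingroup but does not resolve relationships within it.
C5: derived state 'absent' in Beta and Zeta only — synapomorphy for {Beta, Zeta}.
Most parsimonious ingroup topology: ((((Zeta,Beta),Eta),Theta),Delta).
The clade {Beta, Eta, Theta, Zeta} is supported by C1: its derived state 'present' occurs in exactly those taxa and in no other taxon (including the outgroup).

C1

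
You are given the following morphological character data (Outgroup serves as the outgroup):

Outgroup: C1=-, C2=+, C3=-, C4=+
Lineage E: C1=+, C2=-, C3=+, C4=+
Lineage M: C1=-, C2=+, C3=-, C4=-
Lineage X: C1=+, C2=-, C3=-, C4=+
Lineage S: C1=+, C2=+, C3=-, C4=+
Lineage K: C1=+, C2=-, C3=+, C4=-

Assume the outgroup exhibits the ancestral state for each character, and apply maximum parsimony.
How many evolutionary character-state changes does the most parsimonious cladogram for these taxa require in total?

Character polarity is set by the outgroup: the derived state is whichever differs from the outgroup's state, so for C2, C4 the derived state is '-', and for the remaining characters it is '+'.
C1 (derived state '+') is shared by Lineage E, Lineage K, Lineage S, and Lineage X — a synapomorphy uniting that clade.
C2 (derived state '-') is shared by Lineage E, Lineage K, and Lineage X — a synapomorphy uniting that clade.
Only Lineage E and Lineage K show the derived state '+' for C3, supporting them as a clade.
C4 groups Lineage K and Lineage M, which is incompatible with the clades supported by the remaining characters; treating it as convergent (homoplasy) costs fewer steps than any alternative tree.
Most parsimonious ingroup topology: ((((Lineage E,Lineage K),Lineage X),Lineage S),Lineage M).
Changes per character on this tree: C1: 1; C2: 1; C3: 1; C4: 2.
Total = 5.

5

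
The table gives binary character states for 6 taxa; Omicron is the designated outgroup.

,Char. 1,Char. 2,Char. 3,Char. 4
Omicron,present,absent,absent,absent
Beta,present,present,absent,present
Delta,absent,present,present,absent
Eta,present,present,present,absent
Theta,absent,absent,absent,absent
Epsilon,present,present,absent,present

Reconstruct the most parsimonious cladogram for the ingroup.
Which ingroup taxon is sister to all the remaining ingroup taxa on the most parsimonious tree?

Theta

Character polarity is set by the outgroup: the derived state is whichever differs from the outgroup's state, so for Char. 1 the derived state is 'absent', and for the remaining characters it is 'present'.
Char. 1 groups Delta and Theta, which is incompatible with the clades supported by the remaining characters; treating it as convergent (homoplasy) costs fewer steps than any alternative tree.
Only Beta, Delta, Epsilon, and Eta show the derived state 'present' for Char. 2, supporting them as a clade.
Only Delta and Eta show the derived state 'present' for Char. 3, supporting them as a clade.
Char. 4 (derived state 'present') is shared by Beta and Epsilon — a synapomorphy uniting that clade.
Most parsimonious ingroup topology: (((Beta,Epsilon),(Delta,Eta)),Theta).
Theta is sister to the clade containing all other ingroup taxa, so it is the earliest-diverging (most basal) ingroup lineage.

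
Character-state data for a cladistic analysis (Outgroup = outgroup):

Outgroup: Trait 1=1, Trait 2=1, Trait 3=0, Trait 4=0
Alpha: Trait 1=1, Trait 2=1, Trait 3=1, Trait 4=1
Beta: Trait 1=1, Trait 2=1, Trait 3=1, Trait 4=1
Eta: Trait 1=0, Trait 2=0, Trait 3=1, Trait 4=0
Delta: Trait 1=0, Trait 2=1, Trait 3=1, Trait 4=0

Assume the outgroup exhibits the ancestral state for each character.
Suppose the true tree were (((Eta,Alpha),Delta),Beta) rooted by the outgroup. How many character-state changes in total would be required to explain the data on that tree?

6

Map each character onto (((Eta,Alpha),Delta),Beta) (rooted by Outgroup) and count the minimum state changes it requires (Fitch parsimony):
Trait 1: 2; Trait 2: 1; Trait 3: 1; Trait 4: 2.
Total tree length = 6.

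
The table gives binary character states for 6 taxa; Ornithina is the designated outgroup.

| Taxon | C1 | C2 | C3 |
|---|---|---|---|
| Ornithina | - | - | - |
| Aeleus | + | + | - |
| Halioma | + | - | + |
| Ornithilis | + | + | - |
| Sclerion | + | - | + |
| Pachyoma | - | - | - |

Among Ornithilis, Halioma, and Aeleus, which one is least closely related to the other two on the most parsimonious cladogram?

The outgroup has state '-' for every character, so '+' is the derived state throughout.
C1 (derived state '+') is shared by Aeleus, Halioma, Ornithilis, and Sclerion — a synapomorphy uniting that clade.
C2: derived state '+' in Aeleus and Ornithilis only — synapomorphy for {Aeleus, Ornithilis}.
C3 (derived state '+') is shared by Halioma and Sclerion — a synapomorphy uniting that clade.
Most parsimonious ingroup topology: (((Aeleus,Ornithilis),(Halioma,Sclerion)),Pachyoma).
Aeleus and Ornithilis share a more recent common ancestor with each other than either does with Halioma, so Halioma is the least closely related of the three.

Halioma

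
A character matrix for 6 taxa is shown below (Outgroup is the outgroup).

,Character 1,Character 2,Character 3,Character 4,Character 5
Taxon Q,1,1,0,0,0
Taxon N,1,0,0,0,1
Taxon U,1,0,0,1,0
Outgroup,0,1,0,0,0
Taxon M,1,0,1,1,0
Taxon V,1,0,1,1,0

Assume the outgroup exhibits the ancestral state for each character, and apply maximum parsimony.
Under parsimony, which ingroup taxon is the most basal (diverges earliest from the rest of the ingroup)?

Character polarity is set by the outgroup: the derived state is whichever differs from the outgroup's state, so for Character 2 the derived state is '0', and for the remaining characters it is '1'.
Character 1 (derived state '1') is shared by all ingroup taxa — unites the whole ingroup.
Character 2 (derived state '0') is shared by Taxon M, Taxon N, Taxon U, and Taxon V — a synapomorphy uniting that clade.
Only Taxon M and Taxon V show the derived state '1' for Character 3, supporting them as a clade.
Character 4: derived state '1' in Taxon M, Taxon U, and Taxon V only — synapomorphy for {Taxon M, Taxon U, Taxon V}.
Character 5: derived state '1' in Taxon N only — an autapomorphy, so it tells us nothing about relationships among taxa.
Most parsimonious ingroup topology: ((((Taxon M,Taxon V),Taxon U),Taxon N),Taxon Q).
Taxon Q is sister to the clade containing all other ingroup taxa, so it is the earliest-diverging (most basal) ingroup lineage.

Taxon Q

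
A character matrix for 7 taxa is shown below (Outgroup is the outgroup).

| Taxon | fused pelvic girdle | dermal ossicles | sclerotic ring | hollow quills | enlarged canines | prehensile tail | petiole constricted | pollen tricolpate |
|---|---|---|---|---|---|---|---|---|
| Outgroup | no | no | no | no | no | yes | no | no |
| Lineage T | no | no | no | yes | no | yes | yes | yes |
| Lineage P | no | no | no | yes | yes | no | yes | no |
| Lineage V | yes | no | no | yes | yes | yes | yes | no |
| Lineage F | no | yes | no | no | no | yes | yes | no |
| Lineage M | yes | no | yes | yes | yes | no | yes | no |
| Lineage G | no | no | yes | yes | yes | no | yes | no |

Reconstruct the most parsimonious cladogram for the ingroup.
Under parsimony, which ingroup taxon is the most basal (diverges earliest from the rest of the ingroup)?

Lineage F

Character polarity is set by the outgroup: the derived state is whichever differs from the outgroup's state, so for prehensile tail the derived state is 'no', and for the remaining characters it is 'yes'.
fused pelvic girdle groups Lineage M and Lineage V, which is incompatible with the clades supported by the remaining characters; treating it as convergent (homoplasy) costs fewer steps than any alternative tree.
dermal ossicles: derived state 'yes' in Lineage F only — an autapomorphy, so it tells us nothing about relationships among taxa.
sclerotic ring (derived state 'yes') is shared by Lineage G and Lineage M — a synapomorphy uniting that clade.
hollow quills (derived state 'yes') is shared by Lineage G, Lineage M, Lineage P, Lineage T, and Lineage V — a synapomorphy uniting that clade.
Only Lineage G, Lineage M, Lineage P, and Lineage V show the derived state 'yes' for enlarged canines, supporting them as a clade.
prehensile tail: derived state 'no' in Lineage G, Lineage M, and Lineage P only — synapomorphy for {Lineage G, Lineage M, Lineage P}.
All ingroup taxa share the derived state 'yes' for petiole constricted; it defines the ingroup but does not resolve relationships within it.
pollen tricolpate (derived state 'yes') is unique to Lineage T (autapomorphy; uninformative for grouping).
Most parsimonious ingroup topology: ((Lineage T,((Lineage P,(Lineage M,Lineage G)),Lineage V)),Lineage F).
Lineage F is sister to the clade containing all other ingroup taxa, so it is the earliest-diverging (most basal) ingroup lineage.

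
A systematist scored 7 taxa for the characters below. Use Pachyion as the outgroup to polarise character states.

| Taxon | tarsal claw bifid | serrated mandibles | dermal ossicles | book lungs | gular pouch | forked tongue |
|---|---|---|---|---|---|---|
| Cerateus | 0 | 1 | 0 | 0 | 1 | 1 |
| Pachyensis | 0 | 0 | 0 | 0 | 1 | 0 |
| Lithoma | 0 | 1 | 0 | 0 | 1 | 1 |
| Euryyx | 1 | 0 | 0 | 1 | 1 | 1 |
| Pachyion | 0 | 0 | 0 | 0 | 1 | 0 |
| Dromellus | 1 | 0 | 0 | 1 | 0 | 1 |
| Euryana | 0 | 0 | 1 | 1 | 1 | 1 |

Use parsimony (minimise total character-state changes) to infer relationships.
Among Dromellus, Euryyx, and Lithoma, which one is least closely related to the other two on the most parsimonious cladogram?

Character polarity is set by the outgroup: the derived state is whichever differs from the outgroup's state, so for gular pouch the derived state is '0', and for the remaining characters it is '1'.
tarsal claw bifid: derived state '1' in Dromellus and Euryyx only — synapomorphy for {Dromellus, Euryyx}.
Only Cerateus and Lithoma show the derived state '1' for serrated mandibles, supporting them as a clade.
dermal ossicles: derived state '1' in Euryana only — an autapomorphy, so it tells us nothing about relationships among taxa.
book lungs (derived state '1') is shared by Dromellus, Euryana, and Euryyx — a synapomorphy uniting that clade.
gular pouch: derived state '0' in Dromellus only — an autapomorphy, so it tells us nothing about relationships among taxa.
forked tongue: derived state '1' in Cerateus, Dromellus, Euryana, Euryyx, and Lithoma only — synapomorphy for {Cerateus, Dromellus, Euryana, Euryyx, Lithoma}.
Most parsimonious ingroup topology: (Pachyensis,(((Dromellus,Euryyx),Euryana),(Lithoma,Cerateus))).
Dromellus and Euryyx share a more recent common ancestor with each other than either does with Lithoma, so Lithoma is the least closely related of the three.

Lithoma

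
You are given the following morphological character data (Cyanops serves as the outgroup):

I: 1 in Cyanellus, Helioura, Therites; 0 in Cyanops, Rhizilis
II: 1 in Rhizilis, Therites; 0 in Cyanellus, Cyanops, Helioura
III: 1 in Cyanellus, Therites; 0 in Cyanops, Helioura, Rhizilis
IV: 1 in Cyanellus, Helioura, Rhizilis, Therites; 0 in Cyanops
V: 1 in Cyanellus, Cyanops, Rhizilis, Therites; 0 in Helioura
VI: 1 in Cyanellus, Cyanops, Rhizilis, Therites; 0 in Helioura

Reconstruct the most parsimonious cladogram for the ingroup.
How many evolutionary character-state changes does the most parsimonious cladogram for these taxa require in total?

7

Character polarity is set by the outgroup: the derived state is whichever differs from the outgroup's state, so for V, VI the derived state is '0', and for the remaining characters it is '1'.
I: derived state '1' in Cyanellus, Helioura, and Therites only — synapomorphy for {Cyanellus, Helioura, Therites}.
II groups Rhizilis and Therites, which is incompatible with the clades supported by the remaining characters; treating it as convergent (homoplasy) costs fewer steps than any alternative tree.
III (derived state '1') is shared by Cyanellus and Therites — a synapomorphy uniting that clade.
All ingroup taxa share the derived state '1' for IV; it defines the ingroup but does not resolve relationships within it.
V (derived state '0') is unique to Helioura (autapomorphy; uninformative for grouping).
VI (derived state '0') is unique to Helioura (autapomorphy; uninformative for grouping).
Most parsimonious ingroup topology: (Rhizilis,((Cyanellus,Therites),Helioura)).
Changes per character on this tree: I: 1; II: 2; III: 1; IV: 1; V: 1; VI: 1.
Total = 7.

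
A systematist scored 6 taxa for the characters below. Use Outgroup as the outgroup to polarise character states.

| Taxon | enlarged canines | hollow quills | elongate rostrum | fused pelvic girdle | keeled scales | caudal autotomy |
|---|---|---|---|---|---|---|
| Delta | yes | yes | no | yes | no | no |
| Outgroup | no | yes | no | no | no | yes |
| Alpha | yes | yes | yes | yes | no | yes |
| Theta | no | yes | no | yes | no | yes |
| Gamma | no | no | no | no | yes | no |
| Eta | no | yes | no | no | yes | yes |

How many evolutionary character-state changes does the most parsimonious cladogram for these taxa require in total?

Character polarity is set by the outgroup: the derived state is whichever differs from the outgroup's state, so for hollow quills, caudal autotomy the derived state is 'no', and for the remaining characters it is 'yes'.
enlarged canines: derived state 'yes' in Alpha and Delta only — synapomorphy for {Alpha, Delta}.
hollow quills (derived state 'no') is unique to Gamma (autapomorphy; uninformative for grouping).
elongate rostrum: derived state 'yes' in Alpha only — an autapomorphy, so it tells us nothing about relationships among taxa.
fused pelvic girdle (derived state 'yes') is shared by Alpha, Delta, and Theta — a synapomorphy uniting that clade.
keeled scales (derived state 'yes') is shared by Eta and Gamma — a synapomorphy uniting that clade.
caudal autotomy (state 'no') occurs in Delta and Gamma but conflicts with the nesting implied by the other characters — most parsimoniously interpreted as homoplasy.
Most parsimonious ingroup topology: (((Delta,Alpha),Theta),(Gamma,Eta)).
Changes per character on this tree: enlarged canines: 1; hollow quills: 1; elongate rostrum: 1; fused pelvic girdle: 1; keeled scales: 1; caudal autotomy: 2.
Total = 7.

7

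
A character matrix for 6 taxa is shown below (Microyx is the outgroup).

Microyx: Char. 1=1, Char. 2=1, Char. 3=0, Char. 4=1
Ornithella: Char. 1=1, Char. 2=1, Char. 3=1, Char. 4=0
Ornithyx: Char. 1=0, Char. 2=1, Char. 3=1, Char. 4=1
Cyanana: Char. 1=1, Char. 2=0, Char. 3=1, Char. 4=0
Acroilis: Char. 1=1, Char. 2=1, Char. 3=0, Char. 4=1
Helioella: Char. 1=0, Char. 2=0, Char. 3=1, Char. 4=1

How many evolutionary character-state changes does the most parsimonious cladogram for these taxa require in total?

Character polarity is set by the outgroup: the derived state is whichever differs from the outgroup's state, so for Char. 1, Char. 2, Char. 4 the derived state is '0', and for the remaining characters it is '1'.
Char. 1 (derived state '0') is shared by Helioella and Ornithyx — a synapomorphy uniting that clade.
Char. 2 (state '0') occurs in Cyanana and Helioella but conflicts with the nesting implied by the other characters — most parsimoniously interpreted as homoplasy.
Char. 3 (derived state '1') is shared by Cyanana, Helioella, Ornithella, and Ornithyx — a synapomorphy uniting that clade.
Char. 4 (derived state '0') is shared by Cyanana and Ornithella — a synapomorphy uniting that clade.
Most parsimonious ingroup topology: (((Ornithella,Cyanana),(Ornithyx,Helioella)),Acroilis).
Changes per character on this tree: Char. 1: 1; Char. 2: 2; Char. 3: 1; Char. 4: 1.
Total = 5.

5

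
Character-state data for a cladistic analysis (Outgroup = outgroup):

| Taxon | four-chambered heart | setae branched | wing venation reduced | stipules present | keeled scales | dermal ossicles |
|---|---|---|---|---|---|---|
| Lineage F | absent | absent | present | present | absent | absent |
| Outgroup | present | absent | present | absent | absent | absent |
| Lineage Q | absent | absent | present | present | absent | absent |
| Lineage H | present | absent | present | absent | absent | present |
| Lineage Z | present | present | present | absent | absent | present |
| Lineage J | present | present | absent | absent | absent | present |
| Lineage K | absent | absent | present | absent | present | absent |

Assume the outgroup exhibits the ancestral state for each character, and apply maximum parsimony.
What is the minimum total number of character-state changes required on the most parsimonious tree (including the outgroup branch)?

Character polarity is set by the outgroup: the derived state is whichever differs from the outgroup's state, so for four-chambered heart, wing venation reduced the derived state is 'absent', and for the remaining characters it is 'present'.
four-chambered heart (derived state 'absent') is shared by Lineage F, Lineage K, and Lineage Q — a synapomorphy uniting that clade.
setae branched (derived state 'present') is shared by Lineage J and Lineage Z — a synapomorphy uniting that clade.
wing venation reduced: derived state 'absent' in Lineage J only — an autapomorphy, so it tells us nothing about relationships among taxa.
Only Lineage F and Lineage Q show the derived state 'present' for stipules present, supporting them as a clade.
keeled scales: derived state 'present' in Lineage K only — an autapomorphy, so it tells us nothing about relationships among taxa.
dermal ossicles (derived state 'present') is shared by Lineage H, Lineage J, and Lineage Z — a synapomorphy uniting that clade.
Most parsimonious ingroup topology: ((Lineage K,(Lineage F,Lineage Q)),((Lineage Z,Lineage J),Lineage H)).
Changes per character on this tree: four-chambered heart: 1; setae branched: 1; wing venation reduced: 1; stipules present: 1; keeled scales: 1; dermal ossicles: 1.
Total = 6.

6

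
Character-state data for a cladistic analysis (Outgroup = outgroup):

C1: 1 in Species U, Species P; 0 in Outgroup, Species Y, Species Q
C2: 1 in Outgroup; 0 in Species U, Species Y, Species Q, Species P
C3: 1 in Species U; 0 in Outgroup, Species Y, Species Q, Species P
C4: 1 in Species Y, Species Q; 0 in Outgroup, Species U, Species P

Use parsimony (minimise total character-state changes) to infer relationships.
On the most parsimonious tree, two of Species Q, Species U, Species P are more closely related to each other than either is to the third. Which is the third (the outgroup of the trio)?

Species Q

Character polarity is set by the outgroup: the derived state is whichever differs from the outgroup's state, so for C2 the derived state is '0', and for the remaining characters it is '1'.
C1: derived state '1' in Species P and Species U only — synapomorphy for {Species P, Species U}.
C2 (derived state '0') is shared by all ingroup taxa — unites the whole ingroup.
C3: derived state '1' in Species U only — an autapomorphy, so it tells us nothing about relationships among taxa.
Only Species Q and Species Y show the derived state '1' for C4, supporting them as a clade.
Most parsimonious ingroup topology: ((Species U,Species P),(Species Y,Species Q)).
Species P and Species U share a more recent common ancestor with each other than either does with Species Q, so Species Q is the least closely related of the three.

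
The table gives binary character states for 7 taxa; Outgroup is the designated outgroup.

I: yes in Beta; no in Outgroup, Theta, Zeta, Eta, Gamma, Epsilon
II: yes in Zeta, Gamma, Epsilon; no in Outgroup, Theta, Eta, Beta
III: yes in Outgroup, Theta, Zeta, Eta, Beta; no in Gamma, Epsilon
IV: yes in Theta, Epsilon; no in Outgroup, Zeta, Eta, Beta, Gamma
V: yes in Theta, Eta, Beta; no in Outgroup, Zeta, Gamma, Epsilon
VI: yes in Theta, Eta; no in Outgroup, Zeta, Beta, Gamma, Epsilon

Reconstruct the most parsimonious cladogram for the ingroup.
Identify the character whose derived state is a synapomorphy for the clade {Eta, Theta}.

VI

Character polarity is set by the outgroup: the derived state is whichever differs from the outgroup's state, so for III the derived state is 'no', and for the remaining characters it is 'yes'.
I: derived state 'yes' in Beta only — an autapomorphy, so it tells us nothing about relationships among taxa.
Only Epsilon, Gamma, and Zeta show the derived state 'yes' for II, supporting them as a clade.
Only Epsilon and Gamma show the derived state 'no' for III, supporting them as a clade.
IV groups Epsilon and Theta, which is incompatible with the clades supported by the remaining characters; treating it as convergent (homoplasy) costs fewer steps than any alternative tree.
V: derived state 'yes' in Beta, Eta, and Theta only — synapomorphy for {Beta, Eta, Theta}.
VI (derived state 'yes') is shared by Eta and Theta — a synapomorphy uniting that clade.
Most parsimonious ingroup topology: (((Theta,Eta),Beta),(Zeta,(Gamma,Epsilon))).
The clade {Eta, Theta} is supported by VI: its derived state 'yes' occurs in exactly those taxa and in no other taxon (including the outgroup).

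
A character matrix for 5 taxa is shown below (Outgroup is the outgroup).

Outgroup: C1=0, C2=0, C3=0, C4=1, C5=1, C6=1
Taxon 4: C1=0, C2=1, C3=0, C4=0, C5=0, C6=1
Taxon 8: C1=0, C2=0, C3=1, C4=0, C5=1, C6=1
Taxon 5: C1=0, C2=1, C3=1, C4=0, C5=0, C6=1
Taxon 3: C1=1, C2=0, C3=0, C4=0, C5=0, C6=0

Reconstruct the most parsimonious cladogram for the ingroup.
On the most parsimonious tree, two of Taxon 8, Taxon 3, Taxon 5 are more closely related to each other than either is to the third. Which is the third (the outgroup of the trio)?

Taxon 8

Character polarity is set by the outgroup: the derived state is whichever differs from the outgroup's state, so for C4, C5, C6 the derived state is '0', and for the remaining characters it is '1'.
C1: derived state '1' in Taxon 3 only — an autapomorphy, so it tells us nothing about relationships among taxa.
Only Taxon 4 and Taxon 5 show the derived state '1' for C2, supporting them as a clade.
C3 (state '1') occurs in Taxon 5 and Taxon 8 but conflicts with the nesting implied by the other characters — most parsimoniously interpreted as homoplasy.
All ingroup taxa share the derived state '0' for C4; it defines the ingroup but does not resolve relationships within it.
C5 (derived state '0') is shared by Taxon 3, Taxon 4, and Taxon 5 — a synapomorphy uniting that clade.
C6 (derived state '0') is unique to Taxon 3 (autapomorphy; uninformative for grouping).
Most parsimonious ingroup topology: (((Taxon 4,Taxon 5),Taxon 3),Taxon 8).
Taxon 3 and Taxon 5 share a more recent common ancestor with each other than either does with Taxon 8, so Taxon 8 is the least closely related of the three.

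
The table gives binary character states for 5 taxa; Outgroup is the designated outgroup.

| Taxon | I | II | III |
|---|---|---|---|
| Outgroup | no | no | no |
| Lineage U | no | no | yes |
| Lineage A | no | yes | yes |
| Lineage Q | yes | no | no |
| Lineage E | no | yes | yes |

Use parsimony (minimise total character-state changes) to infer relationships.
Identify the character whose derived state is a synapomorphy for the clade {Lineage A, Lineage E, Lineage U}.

The outgroup has state 'no' for every character, so 'yes' is the derived state throughout.
I: derived state 'yes' in Lineage Q only — an autapomorphy, so it tells us nothing about relationships among taxa.
II: derived state 'yes' in Lineage A and Lineage E only — synapomorphy for {Lineage A, Lineage E}.
III (derived state 'yes') is shared by Lineage A, Lineage E, and Lineage U — a synapomorphy uniting that clade.
Most parsimonious ingroup topology: ((Lineage U,(Lineage A,Lineage E)),Lineage Q).
The clade {Lineage A, Lineage E, Lineage U} is supported by III: its derived state 'yes' occurs in exactly those taxa and in no other taxon (including the outgroup).

III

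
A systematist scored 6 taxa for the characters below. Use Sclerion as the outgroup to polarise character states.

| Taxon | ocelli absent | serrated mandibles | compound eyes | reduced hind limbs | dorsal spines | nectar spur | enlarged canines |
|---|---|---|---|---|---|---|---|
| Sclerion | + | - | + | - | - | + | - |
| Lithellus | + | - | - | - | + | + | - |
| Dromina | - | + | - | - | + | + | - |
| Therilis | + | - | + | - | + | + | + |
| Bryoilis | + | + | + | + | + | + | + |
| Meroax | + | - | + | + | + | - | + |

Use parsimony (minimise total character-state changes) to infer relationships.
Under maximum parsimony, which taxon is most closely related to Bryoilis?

Character polarity is set by the outgroup: the derived state is whichever differs from the outgroup's state, so for ocelli absent, compound eyes, nectar spur the derived state is '-', and for the remaining characters it is '+'.
ocelli absent (derived state '-') is unique to Dromina (autapomorphy; uninformative for grouping).
serrated mandibles groups Bryoilis and Dromina, which is incompatible with the clades supported by the remaining characters; treating it as convergent (homoplasy) costs fewer steps than any alternative tree.
Only Dromina and Lithellus show the derived state '-' for compound eyes, supporting them as a clade.
reduced hind limbs (derived state '+') is shared by Bryoilis and Meroax — a synapomorphy uniting that clade.
dorsal spines (derived state '+') is shared by all ingroup taxa — unites the whole ingroup.
nectar spur: derived state '-' in Meroax only — an autapomorphy, so it tells us nothing about relationships among taxa.
Only Bryoilis, Meroax, and Therilis show the derived state '+' for enlarged canines, supporting them as a clade.
Most parsimonious ingroup topology: ((Lithellus,Dromina),(Therilis,(Bryoilis,Meroax))).
Bryoilis and Meroax form a cherry on this tree, so they are sister taxa.

Meroax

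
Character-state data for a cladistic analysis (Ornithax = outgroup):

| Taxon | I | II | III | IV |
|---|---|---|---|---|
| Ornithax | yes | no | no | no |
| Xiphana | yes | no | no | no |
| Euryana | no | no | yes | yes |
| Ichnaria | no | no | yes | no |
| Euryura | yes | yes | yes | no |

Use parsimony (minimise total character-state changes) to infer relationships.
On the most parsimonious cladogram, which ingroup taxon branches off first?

Character polarity is set by the outgroup: the derived state is whichever differs from the outgroup's state, so for I the derived state is 'no', and for the remaining characters it is 'yes'.
Only Euryana and Ichnaria show the derived state 'no' for I, supporting them as a clade.
II (derived state 'yes') is unique to Euryura (autapomorphy; uninformative for grouping).
Only Euryana, Euryura, and Ichnaria show the derived state 'yes' for III, supporting them as a clade.
IV (derived state 'yes') is unique to Euryana (autapomorphy; uninformative for grouping).
Most parsimonious ingroup topology: (Xiphana,((Euryana,Ichnaria),Euryura)).
Xiphana is sister to the clade containing all other ingroup taxa, so it is the earliest-diverging (most basal) ingroup lineage.

Xiphana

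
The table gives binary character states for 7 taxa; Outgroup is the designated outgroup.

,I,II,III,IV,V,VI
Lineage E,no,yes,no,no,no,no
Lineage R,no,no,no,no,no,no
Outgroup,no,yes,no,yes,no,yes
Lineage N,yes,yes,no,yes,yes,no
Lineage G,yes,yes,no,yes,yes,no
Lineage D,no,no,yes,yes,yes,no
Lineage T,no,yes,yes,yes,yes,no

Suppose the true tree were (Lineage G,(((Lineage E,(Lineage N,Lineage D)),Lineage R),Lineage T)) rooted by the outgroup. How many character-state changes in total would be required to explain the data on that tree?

Map each character onto (Lineage G,(((Lineage E,(Lineage N,Lineage D)),Lineage R),Lineage T)) (rooted by Outgroup) and count the minimum state changes it requires (Fitch parsimony):
I: 2; II: 2; III: 2; IV: 2; V: 3; VI: 1.
Total tree length = 12.

12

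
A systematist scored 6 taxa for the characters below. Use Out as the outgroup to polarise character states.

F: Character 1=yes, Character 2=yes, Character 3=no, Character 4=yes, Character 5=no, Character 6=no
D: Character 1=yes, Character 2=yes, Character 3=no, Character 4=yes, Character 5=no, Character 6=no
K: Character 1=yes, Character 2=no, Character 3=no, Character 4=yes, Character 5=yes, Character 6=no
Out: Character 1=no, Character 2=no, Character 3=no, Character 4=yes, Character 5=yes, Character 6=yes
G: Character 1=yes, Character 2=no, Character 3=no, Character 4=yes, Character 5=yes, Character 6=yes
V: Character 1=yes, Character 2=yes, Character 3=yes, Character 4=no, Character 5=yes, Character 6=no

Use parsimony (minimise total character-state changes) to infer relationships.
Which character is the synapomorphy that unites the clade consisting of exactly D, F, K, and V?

Character polarity is set by the outgroup: the derived state is whichever differs from the outgroup's state, so for Character 4, Character 5, Character 6 the derived state is 'no', and for the remaining characters it is 'yes'.
Character 1 (derived state 'yes') is shared by all ingroup taxa — unites the whole ingroup.
Character 2: derived state 'yes' in D, F, and V only — synapomorphy for {D, F, V}.
Character 3 (derived state 'yes') is unique to V (autapomorphy; uninformative for grouping).
Character 4 (derived state 'no') is unique to V (autapomorphy; uninformative for grouping).
Character 5: derived state 'no' in D and F only — synapomorphy for {D, F}.
Character 6: derived state 'no' in D, F, K, and V only — synapomorphy for {D, F, K, V}.
Most parsimonious ingroup topology: (G,(K,((F,D),V))).
The clade {D, F, K, V} is supported by Character 6: its derived state 'no' occurs in exactly those taxa and in no other taxon (including the outgroup).

Character 6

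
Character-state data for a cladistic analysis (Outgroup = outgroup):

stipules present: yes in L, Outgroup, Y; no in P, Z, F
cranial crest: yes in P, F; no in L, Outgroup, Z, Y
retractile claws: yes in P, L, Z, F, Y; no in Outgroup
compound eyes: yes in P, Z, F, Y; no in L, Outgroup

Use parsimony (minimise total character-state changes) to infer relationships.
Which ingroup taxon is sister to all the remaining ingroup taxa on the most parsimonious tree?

L

Character polarity is set by the outgroup: the derived state is whichever differs from the outgroup's state, so for stipules present the derived state is 'no', and for the remaining characters it is 'yes'.
Only F, P, and Z show the derived state 'no' for stipules present, supporting them as a clade.
cranial crest (derived state 'yes') is shared by F and P — a synapomorphy uniting that clade.
All ingroup taxa share the derived state 'yes' for retractile claws; it defines the ingroup but does not resolve relationships within it.
Only F, P, Y, and Z show the derived state 'yes' for compound eyes, supporting them as a clade.
Most parsimonious ingroup topology: ((((P,F),Z),Y),L).
L is sister to the clade containing all other ingroup taxa, so it is the earliest-diverging (most basal) ingroup lineage.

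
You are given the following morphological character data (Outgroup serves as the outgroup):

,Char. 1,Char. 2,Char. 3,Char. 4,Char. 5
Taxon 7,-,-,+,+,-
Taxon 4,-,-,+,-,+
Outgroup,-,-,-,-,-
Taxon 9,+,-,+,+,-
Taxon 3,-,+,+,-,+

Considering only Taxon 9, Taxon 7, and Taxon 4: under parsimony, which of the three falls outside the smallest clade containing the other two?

The outgroup has state '-' for every character, so '+' is the derived state throughout.
Char. 1 (derived state '+') is unique to Taxon 9 (autapomorphy; uninformative for grouping).
Char. 2: derived state '+' in Taxon 3 only — an autapomorphy, so it tells us nothing about relationships among taxa.
Char. 3 (derived state '+') is shared by all ingroup taxa — unites the whole ingroup.
Char. 4: derived state '+' in Taxon 7 and Taxon 9 only — synapomorphy for {Taxon 7, Taxon 9}.
Char. 5: derived state '+' in Taxon 3 and Taxon 4 only — synapomorphy for {Taxon 3, Taxon 4}.
Most parsimonious ingroup topology: ((Taxon 9,Taxon 7),(Taxon 3,Taxon 4)).
Taxon 7 and Taxon 9 share a more recent common ancestor with each other than either does with Taxon 4, so Taxon 4 is the least closely related of the three.

Taxon 4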